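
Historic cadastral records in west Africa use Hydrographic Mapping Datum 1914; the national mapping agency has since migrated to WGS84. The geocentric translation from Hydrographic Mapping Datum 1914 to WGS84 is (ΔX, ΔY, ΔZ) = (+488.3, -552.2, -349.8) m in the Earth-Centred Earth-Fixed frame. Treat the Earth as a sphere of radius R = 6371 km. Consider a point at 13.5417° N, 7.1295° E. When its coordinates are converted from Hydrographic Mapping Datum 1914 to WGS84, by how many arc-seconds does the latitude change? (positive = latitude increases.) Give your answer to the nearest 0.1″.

sin φ = 0.234153, cos φ = 0.972200, sin λ = 0.124112, cos λ = 0.992268.
North component: ΔN = −sin φ cos λ·ΔX − sin φ sin λ·ΔY + cos φ·ΔZ = −(0.234153)(0.992268)(488.3) − (0.234153)(0.124112)(-552.2) + (0.972200)(-349.8) = -437.48 m.
1° of latitude spans πR/180 = 111195 m, so Δφ = -437.48 / 111195 × 3600 = -14.164″.

Δφ = -14.2″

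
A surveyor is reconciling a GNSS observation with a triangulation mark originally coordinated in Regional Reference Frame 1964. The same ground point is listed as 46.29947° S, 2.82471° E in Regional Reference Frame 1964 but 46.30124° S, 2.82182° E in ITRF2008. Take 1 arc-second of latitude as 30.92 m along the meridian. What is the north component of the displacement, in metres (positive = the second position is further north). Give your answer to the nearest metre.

Δφ = -46.30124° − -46.29947° = -0.00177°; Δλ = 2.82182° − 2.82471° = -0.00289°.
1° of latitude = 3600 × 30.92 = 111312 m.
ΔN = Δφ × 111312 = -197.0 m; ΔE = Δλ × 111312 × cos(-46.29947°) = -0.00289 × 111312 × 0.690889 = -222.3 m.

ΔN = -197 m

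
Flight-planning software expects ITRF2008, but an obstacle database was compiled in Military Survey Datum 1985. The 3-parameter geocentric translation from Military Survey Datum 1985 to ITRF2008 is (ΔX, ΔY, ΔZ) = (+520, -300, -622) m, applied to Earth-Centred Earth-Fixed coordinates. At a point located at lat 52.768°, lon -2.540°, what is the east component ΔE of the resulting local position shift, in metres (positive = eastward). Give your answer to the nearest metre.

The local east axis at (φ, λ) is (−sin λ, cos λ, 0), so ΔE = −sin(-2.540°)·520 + cos(-2.540°)·(-300) = -276.66 m.

ΔE = -277 m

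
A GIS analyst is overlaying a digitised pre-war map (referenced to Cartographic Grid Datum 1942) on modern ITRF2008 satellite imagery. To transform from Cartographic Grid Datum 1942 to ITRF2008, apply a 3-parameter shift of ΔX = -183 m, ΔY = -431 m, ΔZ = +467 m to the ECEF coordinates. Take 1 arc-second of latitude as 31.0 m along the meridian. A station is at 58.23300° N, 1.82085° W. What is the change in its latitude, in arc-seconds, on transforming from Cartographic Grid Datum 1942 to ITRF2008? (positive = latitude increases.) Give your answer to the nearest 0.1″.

Δφ = 12.6″

sin φ = 0.850196, cos φ = 0.526466, sin λ = -0.031774, cos λ = 0.999495.
North component: ΔN = −sin φ cos λ·ΔX − sin φ sin λ·ΔY + cos φ·ΔZ = −(0.850196)(0.999495)(-183) − (0.850196)(-0.031774)(-431) + (0.526466)(467) = 389.72 m.
1° of latitude spans 3600 × 31.00 = 111600 m, so Δφ = 389.72 / 111600 × 3600 = 12.572″.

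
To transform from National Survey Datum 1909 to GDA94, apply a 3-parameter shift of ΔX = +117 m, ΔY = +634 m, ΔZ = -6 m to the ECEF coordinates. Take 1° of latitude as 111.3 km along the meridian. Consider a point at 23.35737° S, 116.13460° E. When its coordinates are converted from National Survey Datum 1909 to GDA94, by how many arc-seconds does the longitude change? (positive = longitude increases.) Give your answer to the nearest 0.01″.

Δλ = -13.54″

sin φ = -0.396465, cos φ = 0.918050, sin λ = 0.897762, cos λ = -0.440481.
East component: ΔE = −sin λ·ΔX + cos λ·ΔY = −(0.897762)(117) + (-0.440481)(634) = -384.30 m.
1° of latitude spans 111300 m; at latitude φ, 1° of longitude spans that × cos φ = 102178.9 m, so Δλ = -384.30 / 102178.9 × 3600 = -13.540″.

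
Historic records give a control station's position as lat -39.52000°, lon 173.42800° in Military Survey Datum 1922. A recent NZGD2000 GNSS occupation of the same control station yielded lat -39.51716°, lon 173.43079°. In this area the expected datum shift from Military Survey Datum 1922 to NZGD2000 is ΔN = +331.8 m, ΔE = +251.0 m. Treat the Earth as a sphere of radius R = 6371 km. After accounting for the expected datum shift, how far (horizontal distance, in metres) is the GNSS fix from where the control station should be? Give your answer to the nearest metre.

20 m

Observed coordinate differences: Δφ = +0.00284°, Δλ = +0.00279°.
Converting to metres (1° lat = 111195 m, cos φ = 0.771403): observed ΔN = 315.8 m, observed ΔE = 239.3 m.
Subtracting the expected shift leaves a residual of 315.8 − (331.8) = -16.0 m north and 239.3 − (251.0) = -11.7 m east.
Residual distance = √((-16.0)² + (-11.7)²) = 19.8 m.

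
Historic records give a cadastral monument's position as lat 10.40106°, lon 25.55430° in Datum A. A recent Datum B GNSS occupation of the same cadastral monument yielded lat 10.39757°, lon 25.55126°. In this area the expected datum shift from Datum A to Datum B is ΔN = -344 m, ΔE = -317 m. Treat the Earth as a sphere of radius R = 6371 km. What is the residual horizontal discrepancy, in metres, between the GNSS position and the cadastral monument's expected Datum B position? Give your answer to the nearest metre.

47 m

Observed coordinate differences: Δφ = -0.00349°, Δλ = -0.00304°.
Converting to metres (1° lat = 111195 m, cos φ = 0.983568): observed ΔN = -388.1 m, observed ΔE = -332.5 m.
Subtracting the expected shift leaves a residual of -388.1 − (-344) = -44.1 m north and -332.5 − (-317) = -15.5 m east.
Residual distance = √((-44.1)² + (-15.5)²) = 46.7 m.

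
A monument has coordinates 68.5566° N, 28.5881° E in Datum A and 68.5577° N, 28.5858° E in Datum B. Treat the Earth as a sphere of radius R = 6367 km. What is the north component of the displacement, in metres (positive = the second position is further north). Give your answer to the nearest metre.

ΔN = 122 m

Δφ = 68.5577° − 68.5566° = +0.0011°; Δλ = 28.5858° − 28.5881° = -0.0023°.
1° along a meridian = πR/180 = 111125 m.
ΔN = Δφ × 111125 = 122.2 m; ΔE = Δλ × 111125 × cos(68.5566°) = -0.0023 × 111125 × 0.365582 = -93.4 m.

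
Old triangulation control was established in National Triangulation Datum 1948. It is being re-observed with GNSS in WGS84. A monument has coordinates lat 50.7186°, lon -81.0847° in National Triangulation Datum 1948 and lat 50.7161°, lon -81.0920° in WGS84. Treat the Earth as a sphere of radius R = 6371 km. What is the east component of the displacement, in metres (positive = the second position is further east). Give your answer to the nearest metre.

Δφ = 50.7161° − 50.7186° = -0.0025°; Δλ = -81.0920° − -81.0847° = -0.0073°.
1° along a meridian = πR/180 = 111195 m.
ΔN = Δφ × 111195 = -278.0 m; ΔE = Δλ × 111195 × cos(50.7186°) = -0.0073 × 111195 × 0.633130 = -513.9 m.

ΔE = -514 m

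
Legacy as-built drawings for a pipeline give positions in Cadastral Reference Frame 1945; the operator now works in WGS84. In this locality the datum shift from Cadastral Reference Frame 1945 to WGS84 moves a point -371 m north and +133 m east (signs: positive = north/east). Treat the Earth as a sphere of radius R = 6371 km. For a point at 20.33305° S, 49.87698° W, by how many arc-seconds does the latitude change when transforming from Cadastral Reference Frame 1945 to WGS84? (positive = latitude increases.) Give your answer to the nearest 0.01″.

Δφ = -12.01″

On a sphere of radius R, 1 rad of latitude = R, so Δφ = ΔN / R = -371.0 / 6371000 = -5.8233e-05 rad = -12.011″.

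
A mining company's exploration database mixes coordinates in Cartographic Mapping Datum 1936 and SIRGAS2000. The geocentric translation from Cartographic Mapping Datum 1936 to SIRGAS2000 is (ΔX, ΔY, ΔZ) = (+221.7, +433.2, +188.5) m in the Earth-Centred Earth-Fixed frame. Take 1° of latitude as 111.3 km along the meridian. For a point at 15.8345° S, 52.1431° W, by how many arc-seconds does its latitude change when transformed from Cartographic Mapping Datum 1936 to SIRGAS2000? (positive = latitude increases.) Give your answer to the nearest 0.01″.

sin φ = -0.272860, cos φ = 0.962054, sin λ = -0.789546, cos λ = 0.613691.
North component: ΔN = −sin φ cos λ·ΔX − sin φ sin λ·ΔY + cos φ·ΔZ = −(-0.272860)(0.613691)(221.7) − (-0.272860)(-0.789546)(433.2) + (0.962054)(188.5) = 125.14 m.
1° of latitude spans 111300 m, so Δφ = 125.14 / 111300 × 3600 = 4.048″.

Δφ = 4.05″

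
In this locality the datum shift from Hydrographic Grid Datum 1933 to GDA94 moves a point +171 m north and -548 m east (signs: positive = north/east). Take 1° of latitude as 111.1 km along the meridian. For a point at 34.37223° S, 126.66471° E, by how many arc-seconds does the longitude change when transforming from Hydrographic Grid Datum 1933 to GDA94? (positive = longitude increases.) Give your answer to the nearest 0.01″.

Δλ = -21.51″

At latitude -34.37223°, cos φ = 0.825387.
1° of longitude at this latitude = 111.1 × cos φ = 91.70 km, so Δλ = -548.0 / 91700.5 = -0.0059760° = -21.514″.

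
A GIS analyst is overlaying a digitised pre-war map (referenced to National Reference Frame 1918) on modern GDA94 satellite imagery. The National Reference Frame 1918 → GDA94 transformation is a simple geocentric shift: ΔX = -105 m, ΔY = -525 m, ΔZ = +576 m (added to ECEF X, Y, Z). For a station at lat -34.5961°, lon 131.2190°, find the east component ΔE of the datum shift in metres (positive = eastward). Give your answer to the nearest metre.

The local east axis at (φ, λ) is (−sin λ, cos λ, 0), so ΔE = −sin(131.2190°)·(-105) + cos(131.2190°)·(-525) = 424.92 m.

ΔE = 425 m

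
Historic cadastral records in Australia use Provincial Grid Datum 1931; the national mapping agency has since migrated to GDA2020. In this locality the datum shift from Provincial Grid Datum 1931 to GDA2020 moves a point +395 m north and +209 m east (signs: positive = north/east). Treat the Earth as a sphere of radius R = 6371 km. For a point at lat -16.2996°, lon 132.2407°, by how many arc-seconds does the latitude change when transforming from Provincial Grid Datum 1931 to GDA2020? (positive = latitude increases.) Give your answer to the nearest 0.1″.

Δφ = 12.8″

On a sphere of radius R, 1 rad of latitude = R, so Δφ = ΔN / R = 395.0 / 6371000 = 6.2000e-05 rad = 12.788″.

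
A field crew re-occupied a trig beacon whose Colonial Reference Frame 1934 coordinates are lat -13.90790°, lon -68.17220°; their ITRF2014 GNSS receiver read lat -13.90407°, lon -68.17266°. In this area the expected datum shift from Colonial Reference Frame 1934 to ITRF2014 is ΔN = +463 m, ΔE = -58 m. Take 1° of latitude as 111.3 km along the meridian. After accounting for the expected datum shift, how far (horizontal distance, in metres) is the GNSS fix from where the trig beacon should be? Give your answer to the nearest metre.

38 m

Observed coordinate differences: Δφ = +0.00383°, Δλ = -0.00046°.
Converting to metres (1° lat = 111300 m, cos φ = 0.970683): observed ΔN = 426.3 m, observed ΔE = -49.7 m.
Subtracting the expected shift leaves a residual of 426.3 − (463) = -36.7 m north and -49.7 − (-58) = 8.3 m east.
Residual distance = √((-36.7)² + 8.3²) = 37.6 m.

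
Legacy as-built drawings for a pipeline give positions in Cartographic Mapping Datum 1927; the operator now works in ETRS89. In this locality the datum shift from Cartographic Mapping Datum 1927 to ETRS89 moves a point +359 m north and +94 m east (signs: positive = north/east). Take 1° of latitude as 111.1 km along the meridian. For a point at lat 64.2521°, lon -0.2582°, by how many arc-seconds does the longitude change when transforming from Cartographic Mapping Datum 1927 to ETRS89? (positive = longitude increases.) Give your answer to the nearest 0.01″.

At latitude 64.2521°, cos φ = 0.434412.
1° of longitude at this latitude = 111.1 × cos φ = 48.26 km, so Δλ = 94.0 / 48263.2 = 0.0019477° = 7.012″.

Δλ = 7.01″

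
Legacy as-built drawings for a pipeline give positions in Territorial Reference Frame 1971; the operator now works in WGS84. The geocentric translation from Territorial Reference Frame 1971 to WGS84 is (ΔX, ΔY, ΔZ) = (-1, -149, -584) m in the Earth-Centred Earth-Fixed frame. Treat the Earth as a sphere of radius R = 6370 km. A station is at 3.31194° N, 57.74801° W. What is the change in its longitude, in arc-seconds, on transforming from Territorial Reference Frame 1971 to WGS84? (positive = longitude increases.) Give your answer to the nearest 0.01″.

sin φ = 0.057772, cos φ = 0.998330, sin λ = -0.845709, cos λ = 0.533644.
East component: ΔE = −sin λ·ΔX + cos λ·ΔY = −(-0.845709)(-1) + (0.533644)(-149) = -80.36 m.
1° of latitude spans πR/180 = 111177 m; at latitude φ, 1° of longitude spans that × cos φ = 110991.8 m, so Δλ = -80.36 / 110991.8 × 3600 = -2.606″.

Δλ = -2.61″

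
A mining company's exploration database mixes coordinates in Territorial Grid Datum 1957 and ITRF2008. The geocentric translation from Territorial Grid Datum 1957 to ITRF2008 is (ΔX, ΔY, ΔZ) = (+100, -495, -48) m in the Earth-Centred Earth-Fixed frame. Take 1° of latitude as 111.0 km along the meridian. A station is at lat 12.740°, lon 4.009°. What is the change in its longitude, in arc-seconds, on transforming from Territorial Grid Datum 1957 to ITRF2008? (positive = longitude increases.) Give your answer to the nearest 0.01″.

sin φ = 0.220527, cos φ = 0.975381, sin λ = 0.069913, cos λ = 0.997553.
East component: ΔE = −sin λ·ΔX + cos λ·ΔY = −(0.069913)(100) + (0.997553)(-495) = -500.78 m.
1° of latitude spans 111000 m; at latitude φ, 1° of longitude spans that × cos φ = 108267.3 m, so Δλ = -500.78 / 108267.3 × 3600 = -16.651″.

Δλ = -16.65″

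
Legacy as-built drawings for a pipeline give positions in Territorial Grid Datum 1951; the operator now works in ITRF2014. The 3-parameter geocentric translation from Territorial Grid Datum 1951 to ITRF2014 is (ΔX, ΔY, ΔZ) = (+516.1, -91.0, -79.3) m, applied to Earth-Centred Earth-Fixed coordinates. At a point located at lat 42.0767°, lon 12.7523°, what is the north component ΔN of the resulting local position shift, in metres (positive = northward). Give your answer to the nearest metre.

ΔN = -383 m

At φ = 42.0767°, λ = 12.7523°: sin φ = 0.670125, cos φ = 0.742248, sin λ = 0.220737, cos λ = 0.975333.
ΔN = −sin φ cos λ·ΔX − sin φ sin λ·ΔY + cos φ·ΔZ = −(0.670125)(0.975333)(516.1) − (0.670125)(0.220737)(-91.0) + (0.742248)(-79.3) = -382.72 m.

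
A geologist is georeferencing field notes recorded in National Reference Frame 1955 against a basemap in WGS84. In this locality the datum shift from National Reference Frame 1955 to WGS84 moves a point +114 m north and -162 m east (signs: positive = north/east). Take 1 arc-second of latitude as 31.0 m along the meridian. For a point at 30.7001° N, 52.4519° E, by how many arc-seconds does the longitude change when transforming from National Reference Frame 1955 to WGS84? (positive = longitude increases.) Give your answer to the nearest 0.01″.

At latitude 30.7001°, cos φ = 0.859851.
1″ of longitude at this latitude = 31.00 × cos φ = 26.6554 m, so Δλ = -162.0 / 26.6554 = -6.078″.

Δλ = -6.08″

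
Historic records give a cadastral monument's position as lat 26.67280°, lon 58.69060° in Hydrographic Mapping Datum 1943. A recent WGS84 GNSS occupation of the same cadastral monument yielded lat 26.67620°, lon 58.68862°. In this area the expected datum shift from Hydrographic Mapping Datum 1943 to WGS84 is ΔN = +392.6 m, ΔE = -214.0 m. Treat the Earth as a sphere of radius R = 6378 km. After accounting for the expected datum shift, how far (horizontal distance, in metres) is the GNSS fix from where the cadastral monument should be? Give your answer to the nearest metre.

22 m

Observed coordinate differences: Δφ = +0.00340°, Δλ = -0.00198°.
Converting to metres (1° lat = 111317 m, cos φ = 0.893585): observed ΔN = 378.5 m, observed ΔE = -197.0 m.
Subtracting the expected shift leaves a residual of 378.5 − (392.6) = -14.1 m north and -197.0 − (-214.0) = 17.0 m east.
Residual distance = √((-14.1)² + 17.0²) = 22.1 m.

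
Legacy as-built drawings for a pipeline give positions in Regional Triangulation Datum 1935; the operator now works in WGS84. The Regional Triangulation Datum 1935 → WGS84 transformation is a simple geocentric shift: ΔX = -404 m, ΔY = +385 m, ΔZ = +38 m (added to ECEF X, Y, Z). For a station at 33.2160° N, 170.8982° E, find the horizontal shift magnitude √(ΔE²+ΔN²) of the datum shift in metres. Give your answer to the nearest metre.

385 m

At φ = 33.2160°, λ = 170.8982°: sin φ = 0.547797, cos φ = 0.836611, sin λ = 0.158189, cos λ = -0.987409.
ΔE = −sin λ·ΔX + cos λ·ΔY = −(0.158189)·(-404) + (-0.987409)·(385) = -316.24 m.
ΔN = −sin φ cos λ·ΔX − sin φ sin λ·ΔY + cos φ·ΔZ = −(0.547797)(-0.987409)(-404) − (0.547797)(0.158189)(385) + (0.836611)(38) = -220.09 m.
Horizontal magnitude = √(ΔE² + ΔN²) = √((-316.24)² + (-220.09)²) = 385.29 m.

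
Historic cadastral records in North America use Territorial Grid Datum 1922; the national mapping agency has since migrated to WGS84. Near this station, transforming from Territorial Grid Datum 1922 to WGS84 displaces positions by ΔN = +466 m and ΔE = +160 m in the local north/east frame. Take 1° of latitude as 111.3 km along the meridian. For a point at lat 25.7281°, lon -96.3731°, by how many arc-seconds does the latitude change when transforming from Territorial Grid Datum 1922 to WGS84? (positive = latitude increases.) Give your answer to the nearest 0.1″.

Δφ = 15.1″

1° of latitude = 111.3 km, so Δφ = 466.0 / 111300 = 0.0041869° = 15.073″.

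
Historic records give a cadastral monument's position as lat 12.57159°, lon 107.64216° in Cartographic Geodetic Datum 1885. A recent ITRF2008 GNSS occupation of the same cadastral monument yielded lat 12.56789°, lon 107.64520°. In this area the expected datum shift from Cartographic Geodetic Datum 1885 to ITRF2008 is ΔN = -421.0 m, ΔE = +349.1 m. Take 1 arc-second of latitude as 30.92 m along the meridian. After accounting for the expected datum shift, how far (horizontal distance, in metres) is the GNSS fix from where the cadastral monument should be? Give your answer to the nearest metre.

21 m

Observed coordinate differences: Δφ = -0.00370°, Δλ = +0.00304°.
Converting to metres (1° lat = 111312 m, cos φ = 0.976025): observed ΔN = -411.9 m, observed ΔE = 330.3 m.
Subtracting the expected shift leaves a residual of -411.9 − (-421.0) = 9.1 m north and 330.3 − (349.1) = -18.8 m east.
Residual distance = √(9.1² + (-18.8)²) = 20.9 m.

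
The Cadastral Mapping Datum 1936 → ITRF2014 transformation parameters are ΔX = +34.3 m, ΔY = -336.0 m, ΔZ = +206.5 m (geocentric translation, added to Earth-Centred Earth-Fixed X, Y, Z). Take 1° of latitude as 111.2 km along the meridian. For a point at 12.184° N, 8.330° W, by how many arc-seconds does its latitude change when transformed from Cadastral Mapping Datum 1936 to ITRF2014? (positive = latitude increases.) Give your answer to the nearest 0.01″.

Δφ = 5.97″

sin φ = 0.211052, cos φ = 0.977475, sin λ = -0.144874, cos λ = 0.989450.
North component: ΔN = −sin φ cos λ·ΔX − sin φ sin λ·ΔY + cos φ·ΔZ = −(0.211052)(0.989450)(34.3) − (0.211052)(-0.144874)(-336.0) + (0.977475)(206.5) = 184.41 m.
1° of latitude spans 111200 m, so Δφ = 184.41 / 111200 × 3600 = 5.970″.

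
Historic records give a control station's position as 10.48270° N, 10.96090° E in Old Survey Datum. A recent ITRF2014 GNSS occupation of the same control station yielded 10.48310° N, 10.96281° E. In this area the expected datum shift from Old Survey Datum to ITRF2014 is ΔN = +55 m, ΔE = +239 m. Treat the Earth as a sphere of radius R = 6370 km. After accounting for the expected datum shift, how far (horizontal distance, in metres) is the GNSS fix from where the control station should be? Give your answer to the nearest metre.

Observed coordinate differences: Δφ = +0.00040°, Δλ = +0.00191°.
Converting to metres (1° lat = 111177 m, cos φ = 0.983310): observed ΔN = 44.5 m, observed ΔE = 208.8 m.
Subtracting the expected shift leaves a residual of 44.5 − (55) = -10.5 m north and 208.8 − (239) = -30.2 m east.
Residual distance = √((-10.5)² + (-30.2)²) = 32.0 m.

32 m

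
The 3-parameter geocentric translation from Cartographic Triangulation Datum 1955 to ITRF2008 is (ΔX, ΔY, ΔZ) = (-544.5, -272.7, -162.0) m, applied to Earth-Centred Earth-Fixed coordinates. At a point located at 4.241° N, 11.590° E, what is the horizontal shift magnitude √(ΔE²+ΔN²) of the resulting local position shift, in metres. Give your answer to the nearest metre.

At φ = 4.241°, λ = 11.590°: sin φ = 0.073952, cos φ = 0.997262, sin λ = 0.200907, cos λ = 0.979610.
ΔE = −sin λ·ΔX + cos λ·ΔY = −(0.200907)·(-544.5) + (0.979610)·(-272.7) = -157.75 m.
ΔN = −sin φ cos λ·ΔX − sin φ sin λ·ΔY + cos φ·ΔZ = −(0.073952)(0.979610)(-544.5) − (0.073952)(0.200907)(-272.7) + (0.997262)(-162.0) = -118.06 m.
Horizontal magnitude = √(ΔE² + ΔN²) = √((-157.75)² + (-118.06)²) = 197.03 m.

197 m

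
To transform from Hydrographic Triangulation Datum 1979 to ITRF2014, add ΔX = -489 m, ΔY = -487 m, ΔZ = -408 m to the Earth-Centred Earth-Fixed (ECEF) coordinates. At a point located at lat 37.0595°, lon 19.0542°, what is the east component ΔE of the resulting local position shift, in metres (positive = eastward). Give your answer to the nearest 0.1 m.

At φ = 37.0595°, λ = 19.0542°: sin φ = 0.602644, cos φ = 0.798010, sin λ = 0.326462, cos λ = 0.945210.
ΔE = −sin λ·ΔX + cos λ·ΔY = −(0.326462)·(-489) + (0.945210)·(-487) = -300.68 m.

ΔE = -300.7 m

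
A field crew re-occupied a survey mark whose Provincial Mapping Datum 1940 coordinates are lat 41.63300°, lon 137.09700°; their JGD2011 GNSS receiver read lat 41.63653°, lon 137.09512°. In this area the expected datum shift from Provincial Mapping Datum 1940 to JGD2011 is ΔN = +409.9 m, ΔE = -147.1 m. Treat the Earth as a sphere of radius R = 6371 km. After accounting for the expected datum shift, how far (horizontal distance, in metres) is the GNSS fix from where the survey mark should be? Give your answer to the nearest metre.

Observed coordinate differences: Δφ = +0.00353°, Δλ = -0.00188°.
Converting to metres (1° lat = 111195 m, cos φ = 0.747416): observed ΔN = 392.5 m, observed ΔE = -156.2 m.
Subtracting the expected shift leaves a residual of 392.5 − (409.9) = -17.4 m north and -156.2 − (-147.1) = -9.1 m east.
Residual distance = √((-17.4)² + (-9.1)²) = 19.6 m.

20 m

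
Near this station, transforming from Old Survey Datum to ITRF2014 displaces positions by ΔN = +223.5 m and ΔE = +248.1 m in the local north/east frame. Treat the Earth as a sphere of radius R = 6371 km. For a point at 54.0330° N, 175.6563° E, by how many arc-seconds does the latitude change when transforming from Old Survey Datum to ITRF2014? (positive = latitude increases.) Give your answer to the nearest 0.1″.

Δφ = 7.2″

On a sphere of radius R, 1 rad of latitude = R, so Δφ = ΔN / R = 223.5 / 6371000 = 3.5081e-05 rad = 7.236″.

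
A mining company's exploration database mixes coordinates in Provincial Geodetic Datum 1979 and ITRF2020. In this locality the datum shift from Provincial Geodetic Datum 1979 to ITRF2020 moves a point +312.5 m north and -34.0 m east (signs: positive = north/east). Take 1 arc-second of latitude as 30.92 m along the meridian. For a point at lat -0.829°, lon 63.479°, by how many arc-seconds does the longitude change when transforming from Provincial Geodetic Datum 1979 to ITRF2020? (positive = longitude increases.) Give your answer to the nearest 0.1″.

At latitude -0.829°, cos φ = 0.999895.
1″ of longitude at this latitude = 30.92 × cos φ = 30.9168 m, so Δλ = -34.0 / 30.9168 = -1.100″.

Δλ = -1.1″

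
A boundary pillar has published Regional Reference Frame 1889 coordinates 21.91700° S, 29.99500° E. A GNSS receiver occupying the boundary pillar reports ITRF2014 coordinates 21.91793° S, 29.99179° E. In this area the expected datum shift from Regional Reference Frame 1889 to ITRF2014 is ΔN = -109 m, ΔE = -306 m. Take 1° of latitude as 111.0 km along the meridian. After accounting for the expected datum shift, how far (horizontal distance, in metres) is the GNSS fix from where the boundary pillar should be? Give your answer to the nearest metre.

Observed coordinate differences: Δφ = -0.00093°, Δλ = -0.00321°.
Converting to metres (1° lat = 111000 m, cos φ = 0.927726): observed ΔN = -103.2 m, observed ΔE = -330.6 m.
Subtracting the expected shift leaves a residual of -103.2 − (-109) = 5.8 m north and -330.6 − (-306) = -24.6 m east.
Residual distance = √(5.8² + (-24.6)²) = 25.2 m.

25 m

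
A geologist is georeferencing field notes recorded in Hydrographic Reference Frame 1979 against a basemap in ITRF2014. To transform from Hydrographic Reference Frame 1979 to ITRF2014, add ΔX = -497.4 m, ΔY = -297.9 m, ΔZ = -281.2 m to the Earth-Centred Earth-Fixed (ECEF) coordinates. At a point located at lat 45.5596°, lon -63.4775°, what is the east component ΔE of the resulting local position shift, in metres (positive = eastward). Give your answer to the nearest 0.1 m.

The local east axis at (φ, λ) is (−sin λ, cos λ, 0), so ΔE = −sin(-63.4775°)·(-497.4) + cos(-63.4775°)·(-297.9) = -578.08 m.

ΔE = -578.1 m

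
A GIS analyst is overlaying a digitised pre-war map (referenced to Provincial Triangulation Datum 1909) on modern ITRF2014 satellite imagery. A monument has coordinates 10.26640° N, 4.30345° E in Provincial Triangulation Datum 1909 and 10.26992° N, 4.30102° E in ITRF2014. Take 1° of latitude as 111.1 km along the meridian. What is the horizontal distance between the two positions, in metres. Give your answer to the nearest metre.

473 m

Δφ = 10.26992° − 10.26640° = +0.00352°; Δλ = 4.30102° − 4.30345° = -0.00243°.
ΔN = Δφ × 111100 = 391.1 m; ΔE = Δλ × 111100 × cos(10.26640°) = -0.00243 × 111100 × 0.983990 = -265.7 m.
Distance = √(ΔE² + ΔN²) = √((-265.7)² + 391.1²) = 472.8 m.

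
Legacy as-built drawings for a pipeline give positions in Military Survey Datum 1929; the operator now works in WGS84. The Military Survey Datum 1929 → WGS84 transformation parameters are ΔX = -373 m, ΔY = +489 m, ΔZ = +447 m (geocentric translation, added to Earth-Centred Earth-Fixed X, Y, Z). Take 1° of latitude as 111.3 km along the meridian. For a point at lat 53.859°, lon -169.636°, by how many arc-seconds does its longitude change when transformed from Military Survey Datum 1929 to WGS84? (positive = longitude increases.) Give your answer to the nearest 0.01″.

sin φ = 0.807568, cos φ = 0.589774, sin λ = -0.179901, cos λ = -0.983685.
East component: ΔE = −sin λ·ΔX + cos λ·ΔY = −(-0.179901)(-373) + (-0.983685)(489) = -548.12 m.
1° of latitude spans 111300 m; at latitude φ, 1° of longitude spans that × cos φ = 65641.9 m, so Δλ = -548.12 / 65641.9 × 3600 = -30.061″.

Δλ = -30.06″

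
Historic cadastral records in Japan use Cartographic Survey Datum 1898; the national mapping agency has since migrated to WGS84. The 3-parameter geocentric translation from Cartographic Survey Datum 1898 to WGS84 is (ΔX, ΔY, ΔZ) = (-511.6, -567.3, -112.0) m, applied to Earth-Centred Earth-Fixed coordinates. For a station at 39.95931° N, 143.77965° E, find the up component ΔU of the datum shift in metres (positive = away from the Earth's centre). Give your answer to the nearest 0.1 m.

ΔU = -12.5 m

At φ = 39.95931°, λ = 143.77965°: sin φ = 0.642243, cos φ = 0.766501, sin λ = 0.590892, cos λ = -0.806750.
ΔU = cos φ cos λ·ΔX + cos φ sin λ·ΔY + sin φ·ΔZ = (0.766501)(-0.806750)(-511.6) + (0.766501)(0.590892)(-567.3) + (0.642243)(-112.0) = -12.51 m.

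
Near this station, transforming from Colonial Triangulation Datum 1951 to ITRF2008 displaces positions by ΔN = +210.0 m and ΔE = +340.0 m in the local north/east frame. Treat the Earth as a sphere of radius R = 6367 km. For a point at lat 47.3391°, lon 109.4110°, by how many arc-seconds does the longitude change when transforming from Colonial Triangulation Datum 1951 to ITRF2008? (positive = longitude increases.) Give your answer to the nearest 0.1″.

At latitude 47.3391°, cos φ = 0.677658.
One radian of longitude at latitude φ spans R cos φ, so Δλ = ΔE / (R cos φ) = 340.0 / (6367000 × 0.677658) = 7.8801e-05 rad = 16.254″.

Δλ = 16.3″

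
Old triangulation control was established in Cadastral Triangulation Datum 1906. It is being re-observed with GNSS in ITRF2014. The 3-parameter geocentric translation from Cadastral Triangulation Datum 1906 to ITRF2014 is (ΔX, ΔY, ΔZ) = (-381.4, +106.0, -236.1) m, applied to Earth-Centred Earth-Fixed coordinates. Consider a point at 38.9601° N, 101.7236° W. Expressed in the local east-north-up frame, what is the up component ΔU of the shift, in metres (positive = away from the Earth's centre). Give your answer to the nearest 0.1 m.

ΔU = -168.9 m

At φ = 38.9601°, λ = -101.7236°: sin φ = 0.628779, cos φ = 0.777584, sin λ = -0.979139, cos λ = -0.203191.
ΔU = cos φ cos λ·ΔX + cos φ sin λ·ΔY + sin φ·ΔZ = (0.777584)(-0.203191)(-381.4) + (0.777584)(-0.979139)(106.0) + (0.628779)(-236.1) = -168.90 m.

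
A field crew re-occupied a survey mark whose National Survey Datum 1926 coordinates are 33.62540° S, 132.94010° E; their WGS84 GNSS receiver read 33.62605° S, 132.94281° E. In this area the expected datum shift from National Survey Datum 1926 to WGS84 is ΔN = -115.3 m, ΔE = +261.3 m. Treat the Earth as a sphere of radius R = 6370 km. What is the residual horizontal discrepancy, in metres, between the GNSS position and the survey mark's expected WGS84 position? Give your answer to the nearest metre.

44 m

Observed coordinate differences: Δφ = -0.00065°, Δλ = +0.00271°.
Converting to metres (1° lat = 111177 m, cos φ = 0.832676): observed ΔN = -72.3 m, observed ΔE = 250.9 m.
Subtracting the expected shift leaves a residual of -72.3 − (-115.3) = 43.0 m north and 250.9 − (261.3) = -10.4 m east.
Residual distance = √(43.0² + (-10.4)²) = 44.3 m.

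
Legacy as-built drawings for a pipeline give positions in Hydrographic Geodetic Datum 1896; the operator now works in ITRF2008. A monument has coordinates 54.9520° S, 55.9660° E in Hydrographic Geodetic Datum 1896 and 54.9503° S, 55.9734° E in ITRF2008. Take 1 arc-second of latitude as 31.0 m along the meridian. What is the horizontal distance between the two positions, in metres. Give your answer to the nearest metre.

Δφ = -54.9503° − -54.9520° = +0.0017°; Δλ = 55.9734° − 55.9660° = +0.0074°.
1° of latitude = 3600 × 31.00 = 111600 m.
ΔN = Δφ × 111600 = 189.7 m; ΔE = Δλ × 111600 × cos(-54.9520°) = +0.0074 × 111600 × 0.574262 = 474.2 m.
Distance = √(ΔE² + ΔN²) = √(474.2² + 189.7²) = 510.8 m.

511 m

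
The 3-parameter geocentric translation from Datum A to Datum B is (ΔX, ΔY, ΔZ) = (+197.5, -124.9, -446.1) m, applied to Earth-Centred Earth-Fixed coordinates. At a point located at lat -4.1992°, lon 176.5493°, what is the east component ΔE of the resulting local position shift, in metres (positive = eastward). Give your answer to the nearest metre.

ΔE = 113 m

The local east axis at (φ, λ) is (−sin λ, cos λ, 0), so ΔE = −sin(176.5493°)·197.5 + cos(176.5493°)·(-124.9) = 112.79 m.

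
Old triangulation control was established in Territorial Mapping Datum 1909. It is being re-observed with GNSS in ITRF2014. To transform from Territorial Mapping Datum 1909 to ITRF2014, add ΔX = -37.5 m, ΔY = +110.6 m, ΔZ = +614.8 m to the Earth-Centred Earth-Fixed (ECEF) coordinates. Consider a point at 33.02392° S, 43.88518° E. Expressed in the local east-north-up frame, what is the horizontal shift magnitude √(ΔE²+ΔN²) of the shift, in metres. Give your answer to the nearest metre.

At φ = -33.02392°, λ = 43.88518°: sin φ = -0.544989, cos φ = 0.838443, sin λ = 0.693215, cos λ = 0.720730.
ΔE = −sin λ·ΔX + cos λ·ΔY = −(0.693215)·(-37.5) + (0.720730)·(110.6) = 105.71 m.
ΔN = −sin φ cos λ·ΔX − sin φ sin λ·ΔY + cos φ·ΔZ = −(-0.544989)(0.720730)(-37.5) − (-0.544989)(0.693215)(110.6) + (0.838443)(614.8) = 542.53 m.
Horizontal magnitude = √(ΔE² + ΔN²) = √(105.71² + 542.53²) = 552.73 m.

553 m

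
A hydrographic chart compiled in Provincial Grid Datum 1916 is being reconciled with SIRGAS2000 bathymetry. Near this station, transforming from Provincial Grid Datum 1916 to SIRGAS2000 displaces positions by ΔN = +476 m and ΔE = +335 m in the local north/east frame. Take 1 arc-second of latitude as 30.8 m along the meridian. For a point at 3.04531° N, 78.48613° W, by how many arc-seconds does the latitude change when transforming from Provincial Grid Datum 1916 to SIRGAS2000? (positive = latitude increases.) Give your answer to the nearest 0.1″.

1″ of latitude = 30.80 m, so Δφ = 476.0 / 30.80 = 15.455″.

Δφ = 15.5″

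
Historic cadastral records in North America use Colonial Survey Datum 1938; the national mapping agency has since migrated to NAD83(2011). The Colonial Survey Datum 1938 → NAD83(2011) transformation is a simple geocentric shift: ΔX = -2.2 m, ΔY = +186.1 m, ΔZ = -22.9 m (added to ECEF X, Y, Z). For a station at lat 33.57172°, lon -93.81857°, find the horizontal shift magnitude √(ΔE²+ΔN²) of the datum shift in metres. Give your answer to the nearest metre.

At φ = 33.57172°, λ = -93.81857°: sin φ = 0.552980, cos φ = 0.833194, sin λ = -0.997780, cos λ = -0.066597.
ΔE = −sin λ·ΔX + cos λ·ΔY = −(-0.997780)·(-2.2) + (-0.066597)·(186.1) = -14.59 m.
ΔN = −sin φ cos λ·ΔX − sin φ sin λ·ΔY + cos φ·ΔZ = −(0.552980)(-0.066597)(-2.2) − (0.552980)(-0.997780)(186.1) + (0.833194)(-22.9) = 83.52 m.
Horizontal magnitude = √(ΔE² + ΔN²) = √((-14.59)² + 83.52²) = 84.78 m.

85 m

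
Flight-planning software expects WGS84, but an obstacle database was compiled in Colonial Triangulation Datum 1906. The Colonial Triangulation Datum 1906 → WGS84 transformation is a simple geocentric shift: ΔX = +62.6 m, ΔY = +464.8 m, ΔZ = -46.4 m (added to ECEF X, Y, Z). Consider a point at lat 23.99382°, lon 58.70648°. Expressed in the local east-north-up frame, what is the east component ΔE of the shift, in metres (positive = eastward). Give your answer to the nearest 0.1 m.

ΔE = 187.9 m

The local east axis at (φ, λ) is (−sin λ, cos λ, 0), so ΔE = −sin(58.70648°)·62.6 + cos(58.70648°)·464.8 = 187.93 m.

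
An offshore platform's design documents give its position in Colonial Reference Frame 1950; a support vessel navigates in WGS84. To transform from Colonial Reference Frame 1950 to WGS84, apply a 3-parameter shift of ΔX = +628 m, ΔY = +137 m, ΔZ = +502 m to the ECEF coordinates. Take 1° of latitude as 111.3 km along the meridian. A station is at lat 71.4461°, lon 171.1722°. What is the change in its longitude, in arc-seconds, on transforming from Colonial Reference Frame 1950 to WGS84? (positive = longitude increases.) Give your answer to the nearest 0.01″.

Δλ = -23.56″

sin φ = 0.948025, cos φ = 0.318197, sin λ = 0.153465, cos λ = -0.988154.
East component: ΔE = −sin λ·ΔX + cos λ·ΔY = −(0.153465)(628) + (-0.988154)(137) = -231.75 m.
1° of latitude spans 111300 m; at latitude φ, 1° of longitude spans that × cos φ = 35415.3 m, so Δλ = -231.75 / 35415.3 × 3600 = -23.558″.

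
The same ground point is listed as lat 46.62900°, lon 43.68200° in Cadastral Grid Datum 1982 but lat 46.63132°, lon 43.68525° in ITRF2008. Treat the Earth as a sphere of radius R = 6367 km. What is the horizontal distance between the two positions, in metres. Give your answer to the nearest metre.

Δφ = 46.63132° − 46.62900° = +0.00232°; Δλ = 43.68525° − 43.68200° = +0.00325°.
1° along a meridian = πR/180 = 111125 m.
ΔN = Δφ × 111125 = 257.8 m; ΔE = Δλ × 111125 × cos(46.62900°) = +0.00325 × 111125 × 0.686720 = 248.0 m.
Distance = √(ΔE² + ΔN²) = √(248.0² + 257.8²) = 357.7 m.

358 m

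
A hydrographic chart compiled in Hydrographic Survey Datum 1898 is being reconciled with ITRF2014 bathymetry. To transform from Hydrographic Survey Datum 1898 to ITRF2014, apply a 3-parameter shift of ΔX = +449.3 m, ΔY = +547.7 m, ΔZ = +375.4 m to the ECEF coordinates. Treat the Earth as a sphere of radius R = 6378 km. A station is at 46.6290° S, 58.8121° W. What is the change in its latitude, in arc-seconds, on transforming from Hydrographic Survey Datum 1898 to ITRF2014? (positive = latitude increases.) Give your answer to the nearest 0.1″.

sin φ = -0.726922, cos φ = 0.686720, sin λ = -0.855474, cos λ = 0.517846.
North component: ΔN = −sin φ cos λ·ΔX − sin φ sin λ·ΔY + cos φ·ΔZ = −(-0.726922)(0.517846)(449.3) − (-0.726922)(-0.855474)(547.7) + (0.686720)(375.4) = 86.33 m.
1° of latitude spans πR/180 = 111317 m, so Δφ = 86.33 / 111317 × 3600 = 2.792″.

Δφ = 2.8″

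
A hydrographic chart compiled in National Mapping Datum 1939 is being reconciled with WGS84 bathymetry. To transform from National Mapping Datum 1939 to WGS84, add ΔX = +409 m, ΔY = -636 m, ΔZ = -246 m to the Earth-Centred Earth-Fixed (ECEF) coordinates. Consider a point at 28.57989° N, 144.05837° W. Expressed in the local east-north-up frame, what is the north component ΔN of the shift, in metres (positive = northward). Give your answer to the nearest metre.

At φ = 28.57989°, λ = -144.05837°: sin φ = 0.478384, cos φ = 0.878151, sin λ = -0.586961, cos λ = -0.809615.
ΔN = −sin φ cos λ·ΔX − sin φ sin λ·ΔY + cos φ·ΔZ = −(0.478384)(-0.809615)(409) − (0.478384)(-0.586961)(-636) + (0.878151)(-246) = -236.20 m.

ΔN = -236 m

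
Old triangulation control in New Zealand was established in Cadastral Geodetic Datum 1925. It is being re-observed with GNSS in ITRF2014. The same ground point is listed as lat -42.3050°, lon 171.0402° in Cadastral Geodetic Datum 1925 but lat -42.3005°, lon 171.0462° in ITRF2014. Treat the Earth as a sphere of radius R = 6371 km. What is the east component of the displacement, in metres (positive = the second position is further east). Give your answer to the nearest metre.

ΔE = 493 m

Δφ = -42.3005° − -42.3050° = +0.0045°; Δλ = 171.0462° − 171.0402° = +0.0060°.
1° along a meridian = πR/180 = 111195 m.
ΔN = Δφ × 111195 = 500.4 m; ΔE = Δλ × 111195 × cos(-42.3050°) = +0.0060 × 111195 × 0.739572 = 493.4 m.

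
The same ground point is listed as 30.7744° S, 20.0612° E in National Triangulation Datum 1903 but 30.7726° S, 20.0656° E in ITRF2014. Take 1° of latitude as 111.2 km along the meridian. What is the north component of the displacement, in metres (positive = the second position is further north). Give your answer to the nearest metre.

Δφ = -30.7726° − -30.7744° = +0.0018°; Δλ = 20.0656° − 20.0612° = +0.0044°.
ΔN = Δφ × 111200 = 200.2 m; ΔE = Δλ × 111200 × cos(-30.7744°) = +0.0044 × 111200 × 0.859189 = 420.4 m.

ΔN = 200 m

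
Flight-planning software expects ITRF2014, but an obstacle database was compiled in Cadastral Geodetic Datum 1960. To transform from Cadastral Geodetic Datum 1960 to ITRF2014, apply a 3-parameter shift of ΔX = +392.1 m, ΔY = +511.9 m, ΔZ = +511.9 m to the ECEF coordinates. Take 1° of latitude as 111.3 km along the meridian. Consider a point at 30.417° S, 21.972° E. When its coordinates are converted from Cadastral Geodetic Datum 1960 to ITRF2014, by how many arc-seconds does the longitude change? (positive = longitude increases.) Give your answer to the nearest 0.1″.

Δλ = 12.3″

sin φ = -0.506290, cos φ = 0.862363, sin λ = 0.374153, cos λ = 0.927367.
East component: ΔE = −sin λ·ΔX + cos λ·ΔY = −(0.374153)(392.1) + (0.927367)(511.9) = 328.01 m.
1° of latitude spans 111300 m; at latitude φ, 1° of longitude spans that × cos φ = 95981.1 m, so Δλ = 328.01 / 95981.1 × 3600 = 12.303″.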